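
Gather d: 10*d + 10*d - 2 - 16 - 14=20*d - 32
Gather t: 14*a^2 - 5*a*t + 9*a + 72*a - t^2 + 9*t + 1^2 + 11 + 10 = 14*a^2 + 81*a - t^2 + t*(9 - 5*a) + 22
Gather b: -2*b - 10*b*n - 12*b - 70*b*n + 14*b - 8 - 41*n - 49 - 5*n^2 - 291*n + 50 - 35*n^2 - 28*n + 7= -80*b*n - 40*n^2 - 360*n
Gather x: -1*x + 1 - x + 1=2 - 2*x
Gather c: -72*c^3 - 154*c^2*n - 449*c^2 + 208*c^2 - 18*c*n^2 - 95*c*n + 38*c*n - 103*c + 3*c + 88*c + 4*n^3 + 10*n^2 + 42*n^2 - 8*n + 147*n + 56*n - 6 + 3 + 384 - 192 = -72*c^3 + c^2*(-154*n - 241) + c*(-18*n^2 - 57*n - 12) + 4*n^3 + 52*n^2 + 195*n + 189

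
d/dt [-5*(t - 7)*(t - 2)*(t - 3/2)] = -15*t^2 + 105*t - 275/2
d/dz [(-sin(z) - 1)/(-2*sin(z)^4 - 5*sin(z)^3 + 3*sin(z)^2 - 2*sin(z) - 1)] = (-6*sin(z)^4 - 12*sin(z)^2 - 15*sin(z)/2 + 9*sin(3*z)/2 - 1)*cos(z)/(2*sin(z)^4 + 5*sin(z)^3 - 3*sin(z)^2 + 2*sin(z) + 1)^2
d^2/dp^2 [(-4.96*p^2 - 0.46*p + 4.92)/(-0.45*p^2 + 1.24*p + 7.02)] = (1.77635683940025e-15*p^4 + 5.72166*p^3 + 88.03404*p^2 + 25.191*p + 434.638608)/(0.091125*p^6 - 0.7533*p^5 - 2.18889*p^4 + 21.596336*p^3 + 34.146684*p^2 - 183.323088*p - 345.948408)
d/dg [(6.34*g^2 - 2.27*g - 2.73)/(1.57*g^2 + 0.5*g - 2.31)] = (6.7339*g^2 - 20.7186*g + 6.6087)/(2.4649*g^4 + 1.57*g^3 - 7.0034*g^2 - 2.31*g + 5.3361)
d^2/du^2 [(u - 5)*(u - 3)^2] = 6*u - 22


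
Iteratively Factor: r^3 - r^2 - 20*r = (r)*(r^2 - r - 20) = r*(r - 5)*(r + 4)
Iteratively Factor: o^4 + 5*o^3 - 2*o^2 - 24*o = (o + 3)*(o^3 + 2*o^2 - 8*o) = o*(o + 3)*(o^2 + 2*o - 8) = o*(o + 3)*(o + 4)*(o - 2)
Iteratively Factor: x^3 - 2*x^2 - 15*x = (x - 5)*(x^2 + 3*x) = (x - 5)*(x + 3)*(x)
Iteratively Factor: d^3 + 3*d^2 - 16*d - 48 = (d + 3)*(d^2 - 16) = (d + 3)*(d + 4)*(d - 4)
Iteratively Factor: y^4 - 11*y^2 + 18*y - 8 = (y - 2)*(y^3 + 2*y^2 - 7*y + 4) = (y - 2)*(y + 4)*(y^2 - 2*y + 1) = (y - 2)*(y - 1)*(y + 4)*(y - 1)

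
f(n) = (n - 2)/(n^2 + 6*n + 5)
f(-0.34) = -0.76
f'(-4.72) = -22.27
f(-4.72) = 6.45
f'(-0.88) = 51.98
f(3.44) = 0.04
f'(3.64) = 0.01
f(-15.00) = -0.12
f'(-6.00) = -1.72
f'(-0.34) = 1.64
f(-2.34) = 1.22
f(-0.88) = -5.83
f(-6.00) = -1.60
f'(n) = (-2*n - 6)*(n - 2)/(n^2 + 6*n + 5)^2 + 1/(n^2 + 6*n + 5)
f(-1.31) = 2.89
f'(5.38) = 0.00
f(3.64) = 0.04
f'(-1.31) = 7.68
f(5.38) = 0.05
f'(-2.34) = 0.17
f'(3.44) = 0.01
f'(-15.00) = -0.01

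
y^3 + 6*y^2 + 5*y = y*(y + 1)*(y + 5)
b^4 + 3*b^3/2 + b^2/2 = b^2*(b + 1/2)*(b + 1)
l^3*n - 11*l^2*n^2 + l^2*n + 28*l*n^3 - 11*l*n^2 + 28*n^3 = (l - 7*n)*(l - 4*n)*(l*n + n)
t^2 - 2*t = t*(t - 2)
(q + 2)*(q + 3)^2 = q^3 + 8*q^2 + 21*q + 18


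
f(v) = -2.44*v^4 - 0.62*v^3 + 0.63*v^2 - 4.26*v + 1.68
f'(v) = -9.76*v^3 - 1.86*v^2 + 1.26*v - 4.26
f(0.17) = 0.97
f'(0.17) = -4.15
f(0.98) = -4.72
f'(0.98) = -14.00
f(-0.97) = 4.81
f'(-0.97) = 1.68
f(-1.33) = 2.28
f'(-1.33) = 13.74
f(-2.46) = -64.16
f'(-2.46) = 126.68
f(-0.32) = 3.10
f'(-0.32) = -4.53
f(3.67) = -478.76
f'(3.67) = -507.13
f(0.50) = -0.52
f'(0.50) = -5.32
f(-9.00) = -15465.81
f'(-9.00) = 6948.78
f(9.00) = -16446.45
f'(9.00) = -7258.62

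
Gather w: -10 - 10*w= -10*w - 10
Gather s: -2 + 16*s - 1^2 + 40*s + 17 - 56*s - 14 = 0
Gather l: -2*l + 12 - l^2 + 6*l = -l^2 + 4*l + 12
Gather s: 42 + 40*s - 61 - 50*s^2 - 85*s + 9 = -50*s^2 - 45*s - 10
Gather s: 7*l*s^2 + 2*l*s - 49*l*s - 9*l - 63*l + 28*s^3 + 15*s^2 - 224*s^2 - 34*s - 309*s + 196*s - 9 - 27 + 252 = -72*l + 28*s^3 + s^2*(7*l - 209) + s*(-47*l - 147) + 216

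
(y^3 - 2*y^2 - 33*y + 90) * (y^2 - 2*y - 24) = y^5 - 4*y^4 - 53*y^3 + 204*y^2 + 612*y - 2160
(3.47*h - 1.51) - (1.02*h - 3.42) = 2.45*h + 1.91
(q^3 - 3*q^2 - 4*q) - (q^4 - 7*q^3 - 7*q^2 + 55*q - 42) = -q^4 + 8*q^3 + 4*q^2 - 59*q + 42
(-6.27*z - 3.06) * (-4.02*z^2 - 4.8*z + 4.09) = 25.2054*z^3 + 42.3972*z^2 - 10.9563*z - 12.5154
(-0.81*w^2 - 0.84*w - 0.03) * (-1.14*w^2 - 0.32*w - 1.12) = 0.9234*w^4 + 1.2168*w^3 + 1.2102*w^2 + 0.9504*w + 0.0336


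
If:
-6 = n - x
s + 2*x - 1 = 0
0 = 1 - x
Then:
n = -5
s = -1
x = 1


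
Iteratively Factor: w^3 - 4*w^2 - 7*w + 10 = (w - 1)*(w^2 - 3*w - 10) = (w - 5)*(w - 1)*(w + 2)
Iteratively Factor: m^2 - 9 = (m + 3)*(m - 3)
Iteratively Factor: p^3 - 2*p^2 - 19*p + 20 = (p - 1)*(p^2 - p - 20) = (p - 1)*(p + 4)*(p - 5)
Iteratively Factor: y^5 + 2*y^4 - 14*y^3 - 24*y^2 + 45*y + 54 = (y + 3)*(y^4 - y^3 - 11*y^2 + 9*y + 18) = (y + 1)*(y + 3)*(y^3 - 2*y^2 - 9*y + 18) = (y + 1)*(y + 3)^2*(y^2 - 5*y + 6) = (y - 3)*(y + 1)*(y + 3)^2*(y - 2)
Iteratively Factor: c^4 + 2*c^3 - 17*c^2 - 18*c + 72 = (c - 3)*(c^3 + 5*c^2 - 2*c - 24) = (c - 3)*(c + 4)*(c^2 + c - 6) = (c - 3)*(c + 3)*(c + 4)*(c - 2)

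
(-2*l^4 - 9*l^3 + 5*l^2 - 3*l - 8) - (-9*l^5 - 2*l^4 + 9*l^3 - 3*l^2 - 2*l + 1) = 9*l^5 - 18*l^3 + 8*l^2 - l - 9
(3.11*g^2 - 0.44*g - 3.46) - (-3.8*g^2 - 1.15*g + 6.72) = 6.91*g^2 + 0.71*g - 10.18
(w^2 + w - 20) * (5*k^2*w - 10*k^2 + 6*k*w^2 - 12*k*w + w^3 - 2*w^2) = 5*k^2*w^3 - 5*k^2*w^2 - 110*k^2*w + 200*k^2 + 6*k*w^4 - 6*k*w^3 - 132*k*w^2 + 240*k*w + w^5 - w^4 - 22*w^3 + 40*w^2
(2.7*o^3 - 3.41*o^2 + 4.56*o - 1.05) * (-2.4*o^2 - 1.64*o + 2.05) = -6.48*o^5 + 3.756*o^4 + 0.183400000000001*o^3 - 11.9489*o^2 + 11.07*o - 2.1525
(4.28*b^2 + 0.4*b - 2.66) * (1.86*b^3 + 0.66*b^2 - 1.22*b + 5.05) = 7.9608*b^5 + 3.5688*b^4 - 9.9052*b^3 + 19.3704*b^2 + 5.2652*b - 13.433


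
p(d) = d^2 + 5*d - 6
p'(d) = 2*d + 5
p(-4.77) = -7.10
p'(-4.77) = -4.54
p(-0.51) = -8.29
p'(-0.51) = 3.98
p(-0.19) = -6.91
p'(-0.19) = 4.62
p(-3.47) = -11.31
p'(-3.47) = -1.94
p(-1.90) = -11.89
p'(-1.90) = 1.20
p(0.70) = -2.01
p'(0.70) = 6.40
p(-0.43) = -7.97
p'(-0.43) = 4.14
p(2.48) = 12.55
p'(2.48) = 9.96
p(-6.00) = 0.00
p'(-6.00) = -7.00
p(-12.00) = 78.00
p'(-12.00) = -19.00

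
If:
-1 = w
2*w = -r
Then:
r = 2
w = -1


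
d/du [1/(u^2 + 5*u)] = (-2*u - 5)/(u^2*(u + 5)^2)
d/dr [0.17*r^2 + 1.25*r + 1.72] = 0.34*r + 1.25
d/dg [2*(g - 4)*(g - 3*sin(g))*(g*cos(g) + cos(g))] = 2*(4 - g)*(g - 3*sin(g))*(g*sin(g) - sqrt(2)*cos(g + pi/4)) - 2*(g - 4)*(g + 1)*(3*cos(g) - 1)*cos(g) + 2*(g + 1)*(g - 3*sin(g))*cos(g)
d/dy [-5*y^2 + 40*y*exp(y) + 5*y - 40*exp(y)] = 40*y*exp(y) - 10*y + 5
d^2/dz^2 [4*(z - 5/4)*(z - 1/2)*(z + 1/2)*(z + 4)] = 48*z^2 + 66*z - 42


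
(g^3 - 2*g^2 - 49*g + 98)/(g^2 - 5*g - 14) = (g^2 + 5*g - 14)/(g + 2)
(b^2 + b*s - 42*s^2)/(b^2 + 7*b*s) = (b - 6*s)/b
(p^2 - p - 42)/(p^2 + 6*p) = (p - 7)/p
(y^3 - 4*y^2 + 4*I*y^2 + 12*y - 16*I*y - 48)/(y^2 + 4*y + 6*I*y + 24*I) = (y^2 - 2*y*(2 + I) + 8*I)/(y + 4)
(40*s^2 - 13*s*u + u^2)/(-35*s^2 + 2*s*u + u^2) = (-8*s + u)/(7*s + u)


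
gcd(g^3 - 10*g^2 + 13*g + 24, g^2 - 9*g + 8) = g - 8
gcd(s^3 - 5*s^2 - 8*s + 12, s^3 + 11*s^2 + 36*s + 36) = s + 2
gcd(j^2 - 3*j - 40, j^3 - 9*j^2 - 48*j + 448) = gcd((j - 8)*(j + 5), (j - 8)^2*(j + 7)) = j - 8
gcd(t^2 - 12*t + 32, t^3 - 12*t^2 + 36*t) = 1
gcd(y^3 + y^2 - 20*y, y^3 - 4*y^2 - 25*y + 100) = y^2 + y - 20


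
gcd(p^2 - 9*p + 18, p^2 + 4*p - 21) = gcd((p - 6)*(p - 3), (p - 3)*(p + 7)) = p - 3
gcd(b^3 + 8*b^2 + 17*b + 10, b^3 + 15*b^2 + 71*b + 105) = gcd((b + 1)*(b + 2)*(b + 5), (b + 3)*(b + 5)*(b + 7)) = b + 5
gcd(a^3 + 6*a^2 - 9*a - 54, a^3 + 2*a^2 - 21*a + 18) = a^2 + 3*a - 18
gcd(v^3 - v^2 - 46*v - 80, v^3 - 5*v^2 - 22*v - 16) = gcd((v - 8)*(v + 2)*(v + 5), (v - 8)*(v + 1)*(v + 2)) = v^2 - 6*v - 16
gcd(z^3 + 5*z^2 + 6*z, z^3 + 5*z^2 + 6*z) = z^3 + 5*z^2 + 6*z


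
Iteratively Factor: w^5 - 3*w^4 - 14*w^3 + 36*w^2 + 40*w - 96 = (w + 3)*(w^4 - 6*w^3 + 4*w^2 + 24*w - 32) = (w - 2)*(w + 3)*(w^3 - 4*w^2 - 4*w + 16) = (w - 2)^2*(w + 3)*(w^2 - 2*w - 8) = (w - 4)*(w - 2)^2*(w + 3)*(w + 2)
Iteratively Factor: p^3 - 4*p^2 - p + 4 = (p - 1)*(p^2 - 3*p - 4) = (p - 4)*(p - 1)*(p + 1)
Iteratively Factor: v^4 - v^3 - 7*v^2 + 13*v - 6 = (v - 2)*(v^3 + v^2 - 5*v + 3) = (v - 2)*(v + 3)*(v^2 - 2*v + 1) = (v - 2)*(v - 1)*(v + 3)*(v - 1)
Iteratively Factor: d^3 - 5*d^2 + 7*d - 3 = (d - 3)*(d^2 - 2*d + 1) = (d - 3)*(d - 1)*(d - 1)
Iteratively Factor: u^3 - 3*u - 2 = (u - 2)*(u^2 + 2*u + 1) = (u - 2)*(u + 1)*(u + 1)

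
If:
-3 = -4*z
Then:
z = 3/4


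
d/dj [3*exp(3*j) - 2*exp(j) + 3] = (9*exp(2*j) - 2)*exp(j)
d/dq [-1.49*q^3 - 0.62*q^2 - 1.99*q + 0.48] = -4.47*q^2 - 1.24*q - 1.99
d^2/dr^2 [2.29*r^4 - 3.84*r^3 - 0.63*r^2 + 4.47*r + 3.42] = 27.48*r^2 - 23.04*r - 1.26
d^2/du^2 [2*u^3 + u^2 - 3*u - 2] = 12*u + 2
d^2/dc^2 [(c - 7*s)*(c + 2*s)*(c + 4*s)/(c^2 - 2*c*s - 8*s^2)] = 48*s^2/(-c^3 + 12*c^2*s - 48*c*s^2 + 64*s^3)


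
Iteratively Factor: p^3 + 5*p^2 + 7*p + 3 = (p + 1)*(p^2 + 4*p + 3) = (p + 1)*(p + 3)*(p + 1)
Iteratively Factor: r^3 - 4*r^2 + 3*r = (r - 1)*(r^2 - 3*r) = r*(r - 1)*(r - 3)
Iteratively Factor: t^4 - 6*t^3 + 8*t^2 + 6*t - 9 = (t + 1)*(t^3 - 7*t^2 + 15*t - 9) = (t - 1)*(t + 1)*(t^2 - 6*t + 9) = (t - 3)*(t - 1)*(t + 1)*(t - 3)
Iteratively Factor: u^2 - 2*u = (u)*(u - 2)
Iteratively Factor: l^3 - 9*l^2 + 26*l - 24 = (l - 4)*(l^2 - 5*l + 6) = (l - 4)*(l - 3)*(l - 2)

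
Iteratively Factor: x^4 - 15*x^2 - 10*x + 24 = (x - 1)*(x^3 + x^2 - 14*x - 24) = (x - 1)*(x + 2)*(x^2 - x - 12) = (x - 4)*(x - 1)*(x + 2)*(x + 3)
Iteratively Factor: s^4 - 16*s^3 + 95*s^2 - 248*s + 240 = (s - 3)*(s^3 - 13*s^2 + 56*s - 80) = (s - 5)*(s - 3)*(s^2 - 8*s + 16) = (s - 5)*(s - 4)*(s - 3)*(s - 4)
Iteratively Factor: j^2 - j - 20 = (j + 4)*(j - 5)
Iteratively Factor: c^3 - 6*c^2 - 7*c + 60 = (c - 5)*(c^2 - c - 12) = (c - 5)*(c - 4)*(c + 3)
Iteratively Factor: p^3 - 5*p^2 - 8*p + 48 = (p + 3)*(p^2 - 8*p + 16) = (p - 4)*(p + 3)*(p - 4)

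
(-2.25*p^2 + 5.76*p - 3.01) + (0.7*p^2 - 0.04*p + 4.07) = -1.55*p^2 + 5.72*p + 1.06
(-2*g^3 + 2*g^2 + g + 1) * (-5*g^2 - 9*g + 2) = 10*g^5 + 8*g^4 - 27*g^3 - 10*g^2 - 7*g + 2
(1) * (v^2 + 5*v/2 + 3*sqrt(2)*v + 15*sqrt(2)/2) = v^2 + 5*v/2 + 3*sqrt(2)*v + 15*sqrt(2)/2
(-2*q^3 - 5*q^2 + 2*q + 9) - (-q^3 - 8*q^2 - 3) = -q^3 + 3*q^2 + 2*q + 12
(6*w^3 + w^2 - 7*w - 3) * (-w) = -6*w^4 - w^3 + 7*w^2 + 3*w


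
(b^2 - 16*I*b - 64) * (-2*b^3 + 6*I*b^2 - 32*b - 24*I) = -2*b^5 + 38*I*b^4 + 192*b^3 + 104*I*b^2 + 1664*b + 1536*I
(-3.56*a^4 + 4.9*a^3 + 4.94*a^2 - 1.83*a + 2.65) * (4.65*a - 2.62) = -16.554*a^5 + 32.1122*a^4 + 10.133*a^3 - 21.4523*a^2 + 17.1171*a - 6.943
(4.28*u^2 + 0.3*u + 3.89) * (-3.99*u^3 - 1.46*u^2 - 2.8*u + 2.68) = -17.0772*u^5 - 7.4458*u^4 - 27.9431*u^3 + 4.951*u^2 - 10.088*u + 10.4252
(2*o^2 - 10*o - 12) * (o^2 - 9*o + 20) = 2*o^4 - 28*o^3 + 118*o^2 - 92*o - 240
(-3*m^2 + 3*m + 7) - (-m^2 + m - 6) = -2*m^2 + 2*m + 13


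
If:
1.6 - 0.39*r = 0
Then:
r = 4.10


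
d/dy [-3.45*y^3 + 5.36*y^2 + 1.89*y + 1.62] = -10.35*y^2 + 10.72*y + 1.89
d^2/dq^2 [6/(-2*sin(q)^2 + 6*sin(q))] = 3*(4*sin(q) - 9 + 3/sin(q) + 18/sin(q)^2 - 18/sin(q)^3)/(sin(q) - 3)^3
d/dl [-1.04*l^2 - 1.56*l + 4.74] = -2.08*l - 1.56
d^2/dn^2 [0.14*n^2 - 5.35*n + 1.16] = 0.280000000000000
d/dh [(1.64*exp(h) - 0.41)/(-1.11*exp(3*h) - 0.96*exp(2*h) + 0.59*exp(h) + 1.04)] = (3.6408*exp(3*h) + 0.2091*exp(2*h) - 0.7872*exp(h) + 1.9475)*exp(h)/(1.2321*exp(6*h) + 2.1312*exp(5*h) - 0.3882*exp(4*h) - 3.4416*exp(3*h) - 1.6487*exp(2*h) + 1.2272*exp(h) + 1.0816)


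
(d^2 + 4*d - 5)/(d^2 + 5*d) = (d - 1)/d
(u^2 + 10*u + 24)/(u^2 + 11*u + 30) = (u + 4)/(u + 5)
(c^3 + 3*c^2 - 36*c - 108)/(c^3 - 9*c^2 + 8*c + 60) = (c^2 + 9*c + 18)/(c^2 - 3*c - 10)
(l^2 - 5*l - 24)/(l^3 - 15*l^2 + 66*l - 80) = (l + 3)/(l^2 - 7*l + 10)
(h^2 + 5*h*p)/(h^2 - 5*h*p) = (h + 5*p)/(h - 5*p)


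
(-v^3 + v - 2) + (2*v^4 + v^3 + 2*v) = 2*v^4 + 3*v - 2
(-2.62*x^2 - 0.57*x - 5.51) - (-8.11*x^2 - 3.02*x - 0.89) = 5.49*x^2 + 2.45*x - 4.62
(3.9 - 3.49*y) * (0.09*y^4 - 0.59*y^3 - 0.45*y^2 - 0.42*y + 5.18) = -0.3141*y^5 + 2.4101*y^4 - 0.730499999999999*y^3 - 0.2892*y^2 - 19.7162*y + 20.202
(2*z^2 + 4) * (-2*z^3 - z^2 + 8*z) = -4*z^5 - 2*z^4 + 8*z^3 - 4*z^2 + 32*z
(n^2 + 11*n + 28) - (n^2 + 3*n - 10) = 8*n + 38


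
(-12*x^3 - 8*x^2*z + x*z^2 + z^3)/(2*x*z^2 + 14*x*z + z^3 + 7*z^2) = (-6*x^2 - x*z + z^2)/(z*(z + 7))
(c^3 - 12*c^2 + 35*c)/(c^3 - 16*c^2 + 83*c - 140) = c/(c - 4)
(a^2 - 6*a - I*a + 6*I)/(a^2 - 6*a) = (a - I)/a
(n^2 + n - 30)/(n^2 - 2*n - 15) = (n + 6)/(n + 3)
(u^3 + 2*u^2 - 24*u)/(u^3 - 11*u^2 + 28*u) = (u + 6)/(u - 7)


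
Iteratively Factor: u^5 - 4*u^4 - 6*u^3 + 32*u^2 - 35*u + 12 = (u - 1)*(u^4 - 3*u^3 - 9*u^2 + 23*u - 12) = (u - 4)*(u - 1)*(u^3 + u^2 - 5*u + 3) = (u - 4)*(u - 1)^2*(u^2 + 2*u - 3) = (u - 4)*(u - 1)^3*(u + 3)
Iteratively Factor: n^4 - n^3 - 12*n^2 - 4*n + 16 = (n - 1)*(n^3 - 12*n - 16) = (n - 1)*(n + 2)*(n^2 - 2*n - 8) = (n - 1)*(n + 2)^2*(n - 4)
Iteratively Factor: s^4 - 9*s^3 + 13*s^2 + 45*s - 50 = (s - 5)*(s^3 - 4*s^2 - 7*s + 10) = (s - 5)*(s + 2)*(s^2 - 6*s + 5) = (s - 5)^2*(s + 2)*(s - 1)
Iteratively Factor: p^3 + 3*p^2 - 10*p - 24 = (p + 4)*(p^2 - p - 6) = (p + 2)*(p + 4)*(p - 3)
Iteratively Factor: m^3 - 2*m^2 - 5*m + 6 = (m - 3)*(m^2 + m - 2) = (m - 3)*(m - 1)*(m + 2)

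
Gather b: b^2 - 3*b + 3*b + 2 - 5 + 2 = b^2 - 1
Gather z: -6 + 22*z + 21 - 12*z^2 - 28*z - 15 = -12*z^2 - 6*z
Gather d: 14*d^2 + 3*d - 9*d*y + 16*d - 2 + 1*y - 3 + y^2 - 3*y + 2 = 14*d^2 + d*(19 - 9*y) + y^2 - 2*y - 3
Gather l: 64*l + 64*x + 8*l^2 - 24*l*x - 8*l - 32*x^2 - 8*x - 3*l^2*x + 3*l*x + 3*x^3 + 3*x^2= l^2*(8 - 3*x) + l*(56 - 21*x) + 3*x^3 - 29*x^2 + 56*x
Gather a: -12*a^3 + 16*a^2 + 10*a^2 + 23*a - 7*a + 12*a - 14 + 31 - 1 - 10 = -12*a^3 + 26*a^2 + 28*a + 6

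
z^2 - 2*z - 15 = (z - 5)*(z + 3)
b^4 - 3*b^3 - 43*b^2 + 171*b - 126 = (b - 6)*(b - 3)*(b - 1)*(b + 7)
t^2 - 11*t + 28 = (t - 7)*(t - 4)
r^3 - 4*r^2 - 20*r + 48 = (r - 6)*(r - 2)*(r + 4)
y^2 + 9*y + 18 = (y + 3)*(y + 6)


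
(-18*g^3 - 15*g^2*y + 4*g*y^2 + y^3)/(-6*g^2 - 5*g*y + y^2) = (-18*g^2 + 3*g*y + y^2)/(-6*g + y)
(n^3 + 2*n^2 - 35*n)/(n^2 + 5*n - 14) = n*(n - 5)/(n - 2)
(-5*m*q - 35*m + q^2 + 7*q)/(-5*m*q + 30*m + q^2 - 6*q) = (q + 7)/(q - 6)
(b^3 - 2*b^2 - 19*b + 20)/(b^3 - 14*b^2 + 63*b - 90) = (b^2 + 3*b - 4)/(b^2 - 9*b + 18)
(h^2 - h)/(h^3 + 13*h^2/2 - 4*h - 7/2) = 2*h/(2*h^2 + 15*h + 7)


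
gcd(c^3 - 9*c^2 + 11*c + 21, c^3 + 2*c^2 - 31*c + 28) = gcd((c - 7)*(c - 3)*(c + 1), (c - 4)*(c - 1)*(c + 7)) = 1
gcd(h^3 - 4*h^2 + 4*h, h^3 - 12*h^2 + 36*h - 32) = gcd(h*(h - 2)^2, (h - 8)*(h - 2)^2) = h^2 - 4*h + 4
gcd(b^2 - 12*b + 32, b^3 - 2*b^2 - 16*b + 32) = b - 4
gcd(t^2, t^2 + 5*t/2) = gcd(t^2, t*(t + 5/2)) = t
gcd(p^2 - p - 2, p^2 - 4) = p - 2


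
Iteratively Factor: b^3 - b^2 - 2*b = (b + 1)*(b^2 - 2*b) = (b - 2)*(b + 1)*(b)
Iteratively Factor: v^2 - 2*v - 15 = (v - 5)*(v + 3)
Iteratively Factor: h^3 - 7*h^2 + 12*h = (h)*(h^2 - 7*h + 12) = h*(h - 4)*(h - 3)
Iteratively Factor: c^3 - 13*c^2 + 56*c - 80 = (c - 5)*(c^2 - 8*c + 16) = (c - 5)*(c - 4)*(c - 4)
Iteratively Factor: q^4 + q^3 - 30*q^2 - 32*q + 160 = (q + 4)*(q^3 - 3*q^2 - 18*q + 40) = (q - 5)*(q + 4)*(q^2 + 2*q - 8) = (q - 5)*(q + 4)^2*(q - 2)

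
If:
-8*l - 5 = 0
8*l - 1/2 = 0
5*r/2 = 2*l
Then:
No Solution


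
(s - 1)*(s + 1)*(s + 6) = s^3 + 6*s^2 - s - 6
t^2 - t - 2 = (t - 2)*(t + 1)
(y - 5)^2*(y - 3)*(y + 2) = y^4 - 11*y^3 + 29*y^2 + 35*y - 150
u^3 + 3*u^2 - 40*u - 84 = (u - 6)*(u + 2)*(u + 7)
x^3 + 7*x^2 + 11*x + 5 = (x + 1)^2*(x + 5)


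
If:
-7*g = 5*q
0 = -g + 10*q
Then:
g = 0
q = 0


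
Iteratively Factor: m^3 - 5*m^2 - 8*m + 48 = (m - 4)*(m^2 - m - 12) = (m - 4)*(m + 3)*(m - 4)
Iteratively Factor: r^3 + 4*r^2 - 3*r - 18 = (r + 3)*(r^2 + r - 6) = (r + 3)^2*(r - 2)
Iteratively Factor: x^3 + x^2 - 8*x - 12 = (x - 3)*(x^2 + 4*x + 4) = (x - 3)*(x + 2)*(x + 2)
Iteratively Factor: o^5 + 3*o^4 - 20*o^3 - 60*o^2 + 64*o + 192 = (o + 3)*(o^4 - 20*o^2 + 64) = (o + 2)*(o + 3)*(o^3 - 2*o^2 - 16*o + 32) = (o + 2)*(o + 3)*(o + 4)*(o^2 - 6*o + 8) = (o - 2)*(o + 2)*(o + 3)*(o + 4)*(o - 4)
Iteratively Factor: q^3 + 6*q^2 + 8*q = (q + 4)*(q^2 + 2*q) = q*(q + 4)*(q + 2)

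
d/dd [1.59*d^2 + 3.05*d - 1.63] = 3.18*d + 3.05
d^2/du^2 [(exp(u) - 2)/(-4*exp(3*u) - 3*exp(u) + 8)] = ((36 - 18*exp(u))*(4*exp(2*u) + 1)^2*exp(u) + 3*((exp(u) - 2)*(12*exp(2*u) + 1) + (8*exp(2*u) + 2)*exp(u))*(4*exp(3*u) + 3*exp(u) - 8) - (4*exp(3*u) + 3*exp(u) - 8)^2)*exp(u)/(4*exp(3*u) + 3*exp(u) - 8)^3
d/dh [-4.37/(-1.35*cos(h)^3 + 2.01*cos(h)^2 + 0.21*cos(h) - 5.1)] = (17.6985*cos(h)^2 - 17.5674*cos(h) - 0.9177)*sin(h)/(1.35*cos(h)^3 - 2.01*cos(h)^2 - 0.21*cos(h) + 5.1)^2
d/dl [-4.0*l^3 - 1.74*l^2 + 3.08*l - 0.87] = -12.0*l^2 - 3.48*l + 3.08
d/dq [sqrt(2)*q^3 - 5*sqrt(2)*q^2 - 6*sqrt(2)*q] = sqrt(2)*(3*q^2 - 10*q - 6)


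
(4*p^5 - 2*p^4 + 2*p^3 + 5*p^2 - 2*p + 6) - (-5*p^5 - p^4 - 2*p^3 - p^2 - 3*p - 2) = 9*p^5 - p^4 + 4*p^3 + 6*p^2 + p + 8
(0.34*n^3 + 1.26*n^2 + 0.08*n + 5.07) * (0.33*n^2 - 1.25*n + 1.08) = 0.1122*n^5 - 0.00920000000000004*n^4 - 1.1814*n^3 + 2.9339*n^2 - 6.2511*n + 5.4756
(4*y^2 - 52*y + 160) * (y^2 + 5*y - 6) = 4*y^4 - 32*y^3 - 124*y^2 + 1112*y - 960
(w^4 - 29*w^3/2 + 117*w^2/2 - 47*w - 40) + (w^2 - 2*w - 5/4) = w^4 - 29*w^3/2 + 119*w^2/2 - 49*w - 165/4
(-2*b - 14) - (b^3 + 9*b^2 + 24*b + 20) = -b^3 - 9*b^2 - 26*b - 34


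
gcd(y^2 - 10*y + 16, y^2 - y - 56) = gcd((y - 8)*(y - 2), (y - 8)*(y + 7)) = y - 8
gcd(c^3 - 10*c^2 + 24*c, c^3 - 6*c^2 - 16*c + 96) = c^2 - 10*c + 24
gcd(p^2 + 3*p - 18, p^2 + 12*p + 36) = p + 6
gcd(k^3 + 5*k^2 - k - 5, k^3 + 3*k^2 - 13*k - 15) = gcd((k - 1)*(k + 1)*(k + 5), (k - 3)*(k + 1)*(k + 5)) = k^2 + 6*k + 5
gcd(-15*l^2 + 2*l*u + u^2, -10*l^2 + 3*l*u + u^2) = 5*l + u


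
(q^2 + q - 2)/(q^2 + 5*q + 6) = (q - 1)/(q + 3)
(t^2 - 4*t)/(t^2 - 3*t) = (t - 4)/(t - 3)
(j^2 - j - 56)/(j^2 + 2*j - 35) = (j - 8)/(j - 5)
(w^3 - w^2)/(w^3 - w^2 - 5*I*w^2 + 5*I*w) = w/(w - 5*I)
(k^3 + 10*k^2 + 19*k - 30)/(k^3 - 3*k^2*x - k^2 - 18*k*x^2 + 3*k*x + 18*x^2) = (-k^2 - 11*k - 30)/(-k^2 + 3*k*x + 18*x^2)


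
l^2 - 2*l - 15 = (l - 5)*(l + 3)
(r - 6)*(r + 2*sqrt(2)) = r^2 - 6*r + 2*sqrt(2)*r - 12*sqrt(2)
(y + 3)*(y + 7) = y^2 + 10*y + 21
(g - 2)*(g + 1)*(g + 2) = g^3 + g^2 - 4*g - 4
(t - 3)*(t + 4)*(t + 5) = t^3 + 6*t^2 - 7*t - 60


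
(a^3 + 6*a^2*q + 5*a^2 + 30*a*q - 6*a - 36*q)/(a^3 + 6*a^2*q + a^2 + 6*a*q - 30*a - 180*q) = (a - 1)/(a - 5)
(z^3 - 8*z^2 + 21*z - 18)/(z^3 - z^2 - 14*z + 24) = (z - 3)/(z + 4)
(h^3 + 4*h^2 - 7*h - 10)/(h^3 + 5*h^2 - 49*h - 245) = (h^2 - h - 2)/(h^2 - 49)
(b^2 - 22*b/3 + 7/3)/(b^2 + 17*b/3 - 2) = (b - 7)/(b + 6)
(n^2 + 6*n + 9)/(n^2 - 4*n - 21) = (n + 3)/(n - 7)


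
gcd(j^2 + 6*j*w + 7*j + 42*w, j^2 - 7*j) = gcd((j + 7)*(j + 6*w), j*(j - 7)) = 1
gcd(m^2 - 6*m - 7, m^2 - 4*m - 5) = m + 1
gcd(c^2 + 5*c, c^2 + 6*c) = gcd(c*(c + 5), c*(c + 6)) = c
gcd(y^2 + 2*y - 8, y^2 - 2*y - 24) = y + 4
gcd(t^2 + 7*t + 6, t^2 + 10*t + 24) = t + 6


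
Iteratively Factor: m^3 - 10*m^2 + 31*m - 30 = (m - 2)*(m^2 - 8*m + 15) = (m - 3)*(m - 2)*(m - 5)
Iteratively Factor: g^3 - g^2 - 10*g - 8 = (g + 2)*(g^2 - 3*g - 4) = (g - 4)*(g + 2)*(g + 1)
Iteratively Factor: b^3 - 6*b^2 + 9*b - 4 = (b - 1)*(b^2 - 5*b + 4) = (b - 4)*(b - 1)*(b - 1)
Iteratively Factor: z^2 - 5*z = (z)*(z - 5)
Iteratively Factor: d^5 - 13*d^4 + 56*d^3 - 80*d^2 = (d - 4)*(d^4 - 9*d^3 + 20*d^2) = (d - 5)*(d - 4)*(d^3 - 4*d^2) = d*(d - 5)*(d - 4)*(d^2 - 4*d) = d*(d - 5)*(d - 4)^2*(d)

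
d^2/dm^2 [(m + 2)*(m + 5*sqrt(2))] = 2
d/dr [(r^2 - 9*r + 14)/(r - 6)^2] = (26 - 3*r)/(r^3 - 18*r^2 + 108*r - 216)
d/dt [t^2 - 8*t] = 2*t - 8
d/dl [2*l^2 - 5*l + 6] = 4*l - 5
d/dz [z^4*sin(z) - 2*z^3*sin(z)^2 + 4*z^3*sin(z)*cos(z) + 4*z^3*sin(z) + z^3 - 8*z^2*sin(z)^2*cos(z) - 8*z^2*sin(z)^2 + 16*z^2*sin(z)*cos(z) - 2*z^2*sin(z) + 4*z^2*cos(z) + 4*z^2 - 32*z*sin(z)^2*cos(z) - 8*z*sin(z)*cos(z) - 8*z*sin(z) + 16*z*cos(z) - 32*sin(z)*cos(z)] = z^4*cos(z) - 2*z^3*sin(2*z) + 4*sqrt(2)*z^3*sin(z + pi/4) + 4*z^3*cos(2*z) + 10*z^2*sin(z) - 2*z^2*sin(2*z) - 6*z^2*sin(3*z) - 2*z^2*cos(z) + 19*z^2*cos(2*z) - 12*z*sin(z) + 16*z*sin(2*z) - 24*z*sin(3*z) - 4*z*cos(z) + 4*z*cos(3*z) - 8*sin(z) - 4*sin(2*z) + 8*cos(z) - 32*cos(2*z) + 8*cos(3*z)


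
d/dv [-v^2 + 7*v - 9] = 7 - 2*v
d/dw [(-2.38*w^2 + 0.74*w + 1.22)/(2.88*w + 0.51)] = (-6.8544*w^2 - 2.4276*w - 3.1362)/(8.2944*w^2 + 2.9376*w + 0.2601)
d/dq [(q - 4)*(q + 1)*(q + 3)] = 3*q^2 - 13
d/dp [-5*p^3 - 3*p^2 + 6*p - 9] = -15*p^2 - 6*p + 6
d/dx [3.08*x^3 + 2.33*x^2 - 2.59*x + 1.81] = 9.24*x^2 + 4.66*x - 2.59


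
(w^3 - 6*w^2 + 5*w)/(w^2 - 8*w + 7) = w*(w - 5)/(w - 7)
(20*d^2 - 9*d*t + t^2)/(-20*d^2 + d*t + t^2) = (-5*d + t)/(5*d + t)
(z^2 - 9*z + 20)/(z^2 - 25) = (z - 4)/(z + 5)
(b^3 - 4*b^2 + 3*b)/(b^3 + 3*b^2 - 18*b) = (b - 1)/(b + 6)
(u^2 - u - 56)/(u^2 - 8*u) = (u + 7)/u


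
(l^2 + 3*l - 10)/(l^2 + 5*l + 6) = (l^2 + 3*l - 10)/(l^2 + 5*l + 6)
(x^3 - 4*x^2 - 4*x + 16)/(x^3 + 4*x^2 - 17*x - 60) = (x^2 - 4)/(x^2 + 8*x + 15)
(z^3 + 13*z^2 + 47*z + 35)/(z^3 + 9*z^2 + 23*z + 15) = (z + 7)/(z + 3)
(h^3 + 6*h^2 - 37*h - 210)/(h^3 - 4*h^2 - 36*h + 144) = (h^2 + 12*h + 35)/(h^2 + 2*h - 24)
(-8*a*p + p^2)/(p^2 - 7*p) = (-8*a + p)/(p - 7)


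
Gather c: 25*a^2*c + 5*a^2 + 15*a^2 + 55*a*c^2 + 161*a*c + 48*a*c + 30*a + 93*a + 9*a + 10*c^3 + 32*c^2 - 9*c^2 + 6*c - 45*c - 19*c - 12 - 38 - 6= 20*a^2 + 132*a + 10*c^3 + c^2*(55*a + 23) + c*(25*a^2 + 209*a - 58) - 56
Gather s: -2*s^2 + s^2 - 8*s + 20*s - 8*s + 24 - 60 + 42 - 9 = -s^2 + 4*s - 3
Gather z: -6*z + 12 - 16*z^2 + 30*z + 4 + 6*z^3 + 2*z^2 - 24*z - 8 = 6*z^3 - 14*z^2 + 8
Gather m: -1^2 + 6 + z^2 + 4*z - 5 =z^2 + 4*z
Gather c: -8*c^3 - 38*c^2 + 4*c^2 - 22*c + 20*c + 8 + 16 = -8*c^3 - 34*c^2 - 2*c + 24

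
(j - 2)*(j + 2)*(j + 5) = j^3 + 5*j^2 - 4*j - 20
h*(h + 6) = h^2 + 6*h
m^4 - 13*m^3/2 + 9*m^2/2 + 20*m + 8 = (m - 4)^2*(m + 1/2)*(m + 1)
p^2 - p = p*(p - 1)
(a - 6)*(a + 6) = a^2 - 36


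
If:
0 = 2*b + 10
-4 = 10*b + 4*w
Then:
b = -5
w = 23/2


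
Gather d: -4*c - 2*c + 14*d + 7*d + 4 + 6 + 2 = -6*c + 21*d + 12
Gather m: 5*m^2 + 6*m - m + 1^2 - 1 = 5*m^2 + 5*m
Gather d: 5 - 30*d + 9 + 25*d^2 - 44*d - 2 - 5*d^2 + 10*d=20*d^2 - 64*d + 12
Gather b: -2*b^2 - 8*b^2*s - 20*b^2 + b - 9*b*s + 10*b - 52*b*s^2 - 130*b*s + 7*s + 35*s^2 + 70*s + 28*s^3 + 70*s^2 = b^2*(-8*s - 22) + b*(-52*s^2 - 139*s + 11) + 28*s^3 + 105*s^2 + 77*s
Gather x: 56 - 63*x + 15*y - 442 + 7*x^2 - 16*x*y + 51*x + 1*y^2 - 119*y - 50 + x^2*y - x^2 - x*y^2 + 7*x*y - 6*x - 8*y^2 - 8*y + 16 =x^2*(y + 6) + x*(-y^2 - 9*y - 18) - 7*y^2 - 112*y - 420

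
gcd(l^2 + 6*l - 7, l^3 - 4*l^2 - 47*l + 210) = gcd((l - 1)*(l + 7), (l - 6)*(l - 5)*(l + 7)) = l + 7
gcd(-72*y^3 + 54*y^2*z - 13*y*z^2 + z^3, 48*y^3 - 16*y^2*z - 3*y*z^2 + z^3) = 12*y^2 - 7*y*z + z^2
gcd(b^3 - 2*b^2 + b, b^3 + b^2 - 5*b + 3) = b^2 - 2*b + 1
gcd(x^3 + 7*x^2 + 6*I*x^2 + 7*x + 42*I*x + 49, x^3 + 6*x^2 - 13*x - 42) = x + 7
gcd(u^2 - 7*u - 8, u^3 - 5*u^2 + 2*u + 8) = u + 1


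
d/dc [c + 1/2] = 1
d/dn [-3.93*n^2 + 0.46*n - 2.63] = 0.46 - 7.86*n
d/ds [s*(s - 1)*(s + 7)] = 3*s^2 + 12*s - 7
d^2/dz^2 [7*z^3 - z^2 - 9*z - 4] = 42*z - 2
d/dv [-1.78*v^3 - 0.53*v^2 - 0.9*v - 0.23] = -5.34*v^2 - 1.06*v - 0.9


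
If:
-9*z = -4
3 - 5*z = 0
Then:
No Solution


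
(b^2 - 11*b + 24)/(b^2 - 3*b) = (b - 8)/b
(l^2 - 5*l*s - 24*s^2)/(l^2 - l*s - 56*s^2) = (l + 3*s)/(l + 7*s)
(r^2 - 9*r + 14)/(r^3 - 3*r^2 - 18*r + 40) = (r - 7)/(r^2 - r - 20)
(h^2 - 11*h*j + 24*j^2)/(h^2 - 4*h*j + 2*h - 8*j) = (h^2 - 11*h*j + 24*j^2)/(h^2 - 4*h*j + 2*h - 8*j)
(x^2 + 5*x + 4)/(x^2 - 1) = (x + 4)/(x - 1)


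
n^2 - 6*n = n*(n - 6)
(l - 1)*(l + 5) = l^2 + 4*l - 5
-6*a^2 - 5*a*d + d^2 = (-6*a + d)*(a + d)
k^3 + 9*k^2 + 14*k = k*(k + 2)*(k + 7)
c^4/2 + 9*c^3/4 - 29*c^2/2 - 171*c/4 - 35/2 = (c/2 + 1)*(c - 5)*(c + 1/2)*(c + 7)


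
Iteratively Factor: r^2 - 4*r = (r)*(r - 4)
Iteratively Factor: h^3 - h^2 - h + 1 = (h + 1)*(h^2 - 2*h + 1) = (h - 1)*(h + 1)*(h - 1)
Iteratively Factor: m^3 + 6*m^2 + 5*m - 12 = (m + 4)*(m^2 + 2*m - 3) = (m + 3)*(m + 4)*(m - 1)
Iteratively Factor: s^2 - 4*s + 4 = (s - 2)*(s - 2)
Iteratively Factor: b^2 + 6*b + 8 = (b + 2)*(b + 4)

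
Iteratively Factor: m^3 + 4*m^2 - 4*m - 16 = (m + 4)*(m^2 - 4) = (m - 2)*(m + 4)*(m + 2)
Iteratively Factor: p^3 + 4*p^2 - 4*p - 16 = (p + 2)*(p^2 + 2*p - 8) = (p + 2)*(p + 4)*(p - 2)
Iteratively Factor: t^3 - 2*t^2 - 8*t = (t + 2)*(t^2 - 4*t) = t*(t + 2)*(t - 4)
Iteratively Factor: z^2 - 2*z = (z - 2)*(z)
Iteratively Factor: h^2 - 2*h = (h)*(h - 2)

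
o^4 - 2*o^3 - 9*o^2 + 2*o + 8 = (o - 4)*(o - 1)*(o + 1)*(o + 2)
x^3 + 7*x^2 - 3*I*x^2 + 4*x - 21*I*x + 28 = (x + 7)*(x - 4*I)*(x + I)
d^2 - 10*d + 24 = (d - 6)*(d - 4)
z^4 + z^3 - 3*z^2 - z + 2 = (z - 1)^2*(z + 1)*(z + 2)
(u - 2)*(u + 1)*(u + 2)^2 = u^4 + 3*u^3 - 2*u^2 - 12*u - 8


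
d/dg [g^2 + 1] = 2*g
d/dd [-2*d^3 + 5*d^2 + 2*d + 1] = -6*d^2 + 10*d + 2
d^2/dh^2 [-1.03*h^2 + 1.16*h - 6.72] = -2.06000000000000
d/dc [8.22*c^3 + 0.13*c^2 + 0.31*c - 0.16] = 24.66*c^2 + 0.26*c + 0.31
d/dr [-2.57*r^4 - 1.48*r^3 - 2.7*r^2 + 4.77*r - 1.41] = -10.28*r^3 - 4.44*r^2 - 5.4*r + 4.77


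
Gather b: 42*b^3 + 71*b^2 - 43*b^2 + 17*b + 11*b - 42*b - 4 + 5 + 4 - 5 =42*b^3 + 28*b^2 - 14*b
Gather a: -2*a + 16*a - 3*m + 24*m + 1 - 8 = 14*a + 21*m - 7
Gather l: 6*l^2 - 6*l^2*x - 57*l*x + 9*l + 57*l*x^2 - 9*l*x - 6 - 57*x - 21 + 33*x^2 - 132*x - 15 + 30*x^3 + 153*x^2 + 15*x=l^2*(6 - 6*x) + l*(57*x^2 - 66*x + 9) + 30*x^3 + 186*x^2 - 174*x - 42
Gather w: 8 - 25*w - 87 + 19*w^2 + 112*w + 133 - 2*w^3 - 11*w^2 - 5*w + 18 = -2*w^3 + 8*w^2 + 82*w + 72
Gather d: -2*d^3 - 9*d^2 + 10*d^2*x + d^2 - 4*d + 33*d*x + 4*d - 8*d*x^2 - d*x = -2*d^3 + d^2*(10*x - 8) + d*(-8*x^2 + 32*x)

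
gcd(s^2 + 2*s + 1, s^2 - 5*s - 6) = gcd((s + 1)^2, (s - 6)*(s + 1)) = s + 1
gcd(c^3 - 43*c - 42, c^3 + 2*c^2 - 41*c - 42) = c + 1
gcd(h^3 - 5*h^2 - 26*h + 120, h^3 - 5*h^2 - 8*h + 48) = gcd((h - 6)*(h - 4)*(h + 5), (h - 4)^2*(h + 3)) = h - 4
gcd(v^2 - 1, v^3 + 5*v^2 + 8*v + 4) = v + 1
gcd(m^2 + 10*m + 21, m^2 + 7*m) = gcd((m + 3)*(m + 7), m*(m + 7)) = m + 7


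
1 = 1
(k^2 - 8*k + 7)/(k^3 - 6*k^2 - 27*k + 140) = (k - 1)/(k^2 + k - 20)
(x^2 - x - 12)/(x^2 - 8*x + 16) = (x + 3)/(x - 4)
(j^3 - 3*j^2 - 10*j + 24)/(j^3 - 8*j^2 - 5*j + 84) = (j - 2)/(j - 7)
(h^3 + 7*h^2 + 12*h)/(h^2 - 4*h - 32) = h*(h + 3)/(h - 8)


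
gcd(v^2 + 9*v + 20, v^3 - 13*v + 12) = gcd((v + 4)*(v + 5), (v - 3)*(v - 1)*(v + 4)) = v + 4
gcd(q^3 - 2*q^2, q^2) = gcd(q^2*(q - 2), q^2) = q^2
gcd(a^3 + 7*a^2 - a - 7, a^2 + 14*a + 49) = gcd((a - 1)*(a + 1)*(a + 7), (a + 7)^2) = a + 7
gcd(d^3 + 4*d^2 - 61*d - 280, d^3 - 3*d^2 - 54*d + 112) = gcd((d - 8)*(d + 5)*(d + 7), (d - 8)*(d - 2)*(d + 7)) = d^2 - d - 56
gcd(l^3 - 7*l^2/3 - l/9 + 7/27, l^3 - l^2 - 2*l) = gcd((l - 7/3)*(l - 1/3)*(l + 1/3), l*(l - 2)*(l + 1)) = 1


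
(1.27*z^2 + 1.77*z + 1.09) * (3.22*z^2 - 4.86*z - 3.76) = 4.0894*z^4 - 0.472799999999999*z^3 - 9.8676*z^2 - 11.9526*z - 4.0984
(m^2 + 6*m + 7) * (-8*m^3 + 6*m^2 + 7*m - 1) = -8*m^5 - 42*m^4 - 13*m^3 + 83*m^2 + 43*m - 7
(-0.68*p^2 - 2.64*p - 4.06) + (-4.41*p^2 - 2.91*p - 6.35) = -5.09*p^2 - 5.55*p - 10.41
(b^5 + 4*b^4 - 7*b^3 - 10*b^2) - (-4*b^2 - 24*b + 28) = b^5 + 4*b^4 - 7*b^3 - 6*b^2 + 24*b - 28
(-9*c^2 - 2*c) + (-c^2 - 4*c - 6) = -10*c^2 - 6*c - 6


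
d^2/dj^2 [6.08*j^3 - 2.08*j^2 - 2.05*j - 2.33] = 36.48*j - 4.16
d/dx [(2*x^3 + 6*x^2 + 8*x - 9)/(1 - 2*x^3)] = 4*(3*x^4 + 8*x^3 - 12*x^2 + 3*x + 2)/(4*x^6 - 4*x^3 + 1)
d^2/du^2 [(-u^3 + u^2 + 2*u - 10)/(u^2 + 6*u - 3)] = 2*(-43*u^3 + 33*u^2 - 189*u - 345)/(u^6 + 18*u^5 + 99*u^4 + 108*u^3 - 297*u^2 + 162*u - 27)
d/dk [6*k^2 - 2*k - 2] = 12*k - 2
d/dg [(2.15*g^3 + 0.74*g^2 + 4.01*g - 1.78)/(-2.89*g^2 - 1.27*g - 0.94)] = (-6.2135*g^4 - 5.461*g^3 + 4.5861*g^2 - 11.6796*g - 6.03)/(8.3521*g^4 + 7.3406*g^3 + 7.0461*g^2 + 2.3876*g + 0.8836)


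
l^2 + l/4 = l*(l + 1/4)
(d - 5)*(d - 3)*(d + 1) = d^3 - 7*d^2 + 7*d + 15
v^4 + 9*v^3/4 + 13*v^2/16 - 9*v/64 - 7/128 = (v - 1/4)*(v + 1/4)*(v + 1/2)*(v + 7/4)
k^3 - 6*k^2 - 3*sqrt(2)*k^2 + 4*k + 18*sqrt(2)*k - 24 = (k - 6)*(k - 2*sqrt(2))*(k - sqrt(2))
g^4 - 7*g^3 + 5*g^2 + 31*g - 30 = (g - 5)*(g - 3)*(g - 1)*(g + 2)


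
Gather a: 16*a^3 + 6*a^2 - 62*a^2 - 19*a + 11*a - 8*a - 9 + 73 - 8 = 16*a^3 - 56*a^2 - 16*a + 56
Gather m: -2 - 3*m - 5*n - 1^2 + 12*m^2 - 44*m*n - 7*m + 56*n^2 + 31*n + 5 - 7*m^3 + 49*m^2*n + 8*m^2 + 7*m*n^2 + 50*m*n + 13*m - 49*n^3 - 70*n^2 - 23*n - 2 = -7*m^3 + m^2*(49*n + 20) + m*(7*n^2 + 6*n + 3) - 49*n^3 - 14*n^2 + 3*n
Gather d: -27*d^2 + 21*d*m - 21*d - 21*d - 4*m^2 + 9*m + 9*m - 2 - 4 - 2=-27*d^2 + d*(21*m - 42) - 4*m^2 + 18*m - 8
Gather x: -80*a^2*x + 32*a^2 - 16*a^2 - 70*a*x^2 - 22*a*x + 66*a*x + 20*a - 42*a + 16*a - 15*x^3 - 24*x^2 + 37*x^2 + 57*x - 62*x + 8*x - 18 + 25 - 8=16*a^2 - 6*a - 15*x^3 + x^2*(13 - 70*a) + x*(-80*a^2 + 44*a + 3) - 1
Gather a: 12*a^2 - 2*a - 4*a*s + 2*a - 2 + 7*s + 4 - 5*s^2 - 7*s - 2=12*a^2 - 4*a*s - 5*s^2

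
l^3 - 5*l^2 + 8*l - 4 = (l - 2)^2*(l - 1)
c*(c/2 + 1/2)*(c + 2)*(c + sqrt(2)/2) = c^4/2 + sqrt(2)*c^3/4 + 3*c^3/2 + c^2 + 3*sqrt(2)*c^2/4 + sqrt(2)*c/2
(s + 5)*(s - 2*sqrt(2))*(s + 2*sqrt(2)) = s^3 + 5*s^2 - 8*s - 40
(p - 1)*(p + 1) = p^2 - 1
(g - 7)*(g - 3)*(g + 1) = g^3 - 9*g^2 + 11*g + 21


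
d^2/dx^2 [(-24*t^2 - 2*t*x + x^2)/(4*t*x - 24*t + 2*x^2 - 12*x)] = (-4*(t + x - 3)^2*(24*t^2 + 2*t*x - x^2) + (24*t^2 + 2*t*x - x^2 + 4*(t - x)*(t + x - 3))*(2*t*x - 12*t + x^2 - 6*x) + (2*t*x - 12*t + x^2 - 6*x)^2)/(2*t*x - 12*t + x^2 - 6*x)^3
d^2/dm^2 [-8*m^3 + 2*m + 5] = -48*m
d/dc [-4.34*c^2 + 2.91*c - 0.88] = 2.91 - 8.68*c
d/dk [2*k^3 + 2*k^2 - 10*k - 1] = 6*k^2 + 4*k - 10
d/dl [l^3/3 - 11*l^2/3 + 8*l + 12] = l^2 - 22*l/3 + 8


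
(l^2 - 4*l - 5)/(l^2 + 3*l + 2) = (l - 5)/(l + 2)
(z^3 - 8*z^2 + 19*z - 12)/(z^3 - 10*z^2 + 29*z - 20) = (z - 3)/(z - 5)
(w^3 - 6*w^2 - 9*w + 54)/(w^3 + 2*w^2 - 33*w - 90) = (w - 3)/(w + 5)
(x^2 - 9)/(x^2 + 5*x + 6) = (x - 3)/(x + 2)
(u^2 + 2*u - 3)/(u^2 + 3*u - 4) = (u + 3)/(u + 4)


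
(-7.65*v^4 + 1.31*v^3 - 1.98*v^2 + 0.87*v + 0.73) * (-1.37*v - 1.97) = 10.4805*v^5 + 13.2758*v^4 + 0.1319*v^3 + 2.7087*v^2 - 2.714*v - 1.4381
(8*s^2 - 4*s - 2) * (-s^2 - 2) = -8*s^4 + 4*s^3 - 14*s^2 + 8*s + 4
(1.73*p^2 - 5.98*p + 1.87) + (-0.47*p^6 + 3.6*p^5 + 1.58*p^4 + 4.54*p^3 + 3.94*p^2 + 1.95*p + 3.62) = -0.47*p^6 + 3.6*p^5 + 1.58*p^4 + 4.54*p^3 + 5.67*p^2 - 4.03*p + 5.49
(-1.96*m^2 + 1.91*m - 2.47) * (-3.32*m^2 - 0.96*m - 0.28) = 6.5072*m^4 - 4.4596*m^3 + 6.9156*m^2 + 1.8364*m + 0.6916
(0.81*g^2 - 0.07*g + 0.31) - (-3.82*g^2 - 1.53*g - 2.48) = 4.63*g^2 + 1.46*g + 2.79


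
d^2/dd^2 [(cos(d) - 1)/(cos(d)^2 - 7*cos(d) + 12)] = (-9*(1 - cos(2*d))^2*cos(d) - 3*(1 - cos(2*d))^2 - 199*cos(d) - 190*cos(2*d) + 45*cos(3*d) + 2*cos(5*d) + 198)/(4*(cos(d) - 4)^3*(cos(d) - 3)^3)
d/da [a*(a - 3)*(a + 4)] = 3*a^2 + 2*a - 12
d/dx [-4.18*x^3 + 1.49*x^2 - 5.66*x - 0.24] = -12.54*x^2 + 2.98*x - 5.66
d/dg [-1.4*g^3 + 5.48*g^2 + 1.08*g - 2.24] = -4.2*g^2 + 10.96*g + 1.08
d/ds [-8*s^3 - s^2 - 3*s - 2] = -24*s^2 - 2*s - 3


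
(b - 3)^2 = b^2 - 6*b + 9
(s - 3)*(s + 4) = s^2 + s - 12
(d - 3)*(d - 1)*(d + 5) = d^3 + d^2 - 17*d + 15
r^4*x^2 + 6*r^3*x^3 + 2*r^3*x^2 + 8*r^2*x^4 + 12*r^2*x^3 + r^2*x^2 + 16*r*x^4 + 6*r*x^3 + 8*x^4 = (r + 2*x)*(r + 4*x)*(r*x + x)^2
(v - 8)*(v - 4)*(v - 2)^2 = v^4 - 16*v^3 + 84*v^2 - 176*v + 128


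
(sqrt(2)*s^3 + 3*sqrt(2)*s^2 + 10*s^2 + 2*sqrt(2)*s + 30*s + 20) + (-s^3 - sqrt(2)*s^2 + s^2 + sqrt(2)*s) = -s^3 + sqrt(2)*s^3 + 2*sqrt(2)*s^2 + 11*s^2 + 3*sqrt(2)*s + 30*s + 20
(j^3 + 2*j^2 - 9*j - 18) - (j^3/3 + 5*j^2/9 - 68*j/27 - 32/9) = 2*j^3/3 + 13*j^2/9 - 175*j/27 - 130/9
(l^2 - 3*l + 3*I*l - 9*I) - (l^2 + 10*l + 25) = -13*l + 3*I*l - 25 - 9*I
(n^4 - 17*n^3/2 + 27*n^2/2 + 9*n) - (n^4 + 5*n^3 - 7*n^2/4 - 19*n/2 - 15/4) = -27*n^3/2 + 61*n^2/4 + 37*n/2 + 15/4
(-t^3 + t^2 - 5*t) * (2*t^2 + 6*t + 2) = -2*t^5 - 4*t^4 - 6*t^3 - 28*t^2 - 10*t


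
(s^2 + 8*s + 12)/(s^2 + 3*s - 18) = (s + 2)/(s - 3)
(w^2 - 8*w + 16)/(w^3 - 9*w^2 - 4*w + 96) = (w - 4)/(w^2 - 5*w - 24)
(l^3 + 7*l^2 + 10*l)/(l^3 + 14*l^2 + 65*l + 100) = l*(l + 2)/(l^2 + 9*l + 20)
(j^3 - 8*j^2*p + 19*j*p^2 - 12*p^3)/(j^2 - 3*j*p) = j - 5*p + 4*p^2/j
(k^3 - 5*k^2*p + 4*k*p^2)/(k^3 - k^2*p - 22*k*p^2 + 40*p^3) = k*(-k + p)/(-k^2 - 3*k*p + 10*p^2)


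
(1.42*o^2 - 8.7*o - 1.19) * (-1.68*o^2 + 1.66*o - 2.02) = -2.3856*o^4 + 16.9732*o^3 - 15.3112*o^2 + 15.5986*o + 2.4038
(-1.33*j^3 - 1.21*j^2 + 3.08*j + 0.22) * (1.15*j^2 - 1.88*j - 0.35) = -1.5295*j^5 + 1.1089*j^4 + 6.2823*j^3 - 5.1139*j^2 - 1.4916*j - 0.077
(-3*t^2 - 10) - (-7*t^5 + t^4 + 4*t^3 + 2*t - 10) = 7*t^5 - t^4 - 4*t^3 - 3*t^2 - 2*t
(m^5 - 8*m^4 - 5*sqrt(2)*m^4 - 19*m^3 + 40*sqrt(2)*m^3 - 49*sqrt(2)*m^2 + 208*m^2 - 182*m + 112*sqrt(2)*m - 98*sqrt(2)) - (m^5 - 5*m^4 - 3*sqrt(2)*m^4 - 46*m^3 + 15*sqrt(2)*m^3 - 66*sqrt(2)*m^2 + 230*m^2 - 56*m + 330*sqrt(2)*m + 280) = -3*m^4 - 2*sqrt(2)*m^4 + 27*m^3 + 25*sqrt(2)*m^3 - 22*m^2 + 17*sqrt(2)*m^2 - 218*sqrt(2)*m - 126*m - 280 - 98*sqrt(2)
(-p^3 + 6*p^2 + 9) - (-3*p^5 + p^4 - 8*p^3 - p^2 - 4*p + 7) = 3*p^5 - p^4 + 7*p^3 + 7*p^2 + 4*p + 2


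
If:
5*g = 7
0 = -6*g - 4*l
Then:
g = 7/5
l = -21/10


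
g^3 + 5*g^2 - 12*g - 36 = (g - 3)*(g + 2)*(g + 6)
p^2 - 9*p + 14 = (p - 7)*(p - 2)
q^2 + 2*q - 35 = (q - 5)*(q + 7)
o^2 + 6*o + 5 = (o + 1)*(o + 5)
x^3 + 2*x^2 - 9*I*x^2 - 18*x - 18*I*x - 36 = (x + 2)*(x - 6*I)*(x - 3*I)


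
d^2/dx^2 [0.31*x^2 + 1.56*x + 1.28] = 0.620000000000000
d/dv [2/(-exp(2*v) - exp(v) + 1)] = (4*exp(v) + 2)*exp(v)/(exp(2*v) + exp(v) - 1)^2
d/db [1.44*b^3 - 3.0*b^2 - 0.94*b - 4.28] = 4.32*b^2 - 6.0*b - 0.94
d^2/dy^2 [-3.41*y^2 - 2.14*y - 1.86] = -6.82000000000000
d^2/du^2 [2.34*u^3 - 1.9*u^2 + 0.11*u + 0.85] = 14.04*u - 3.8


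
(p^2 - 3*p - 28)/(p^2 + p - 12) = (p - 7)/(p - 3)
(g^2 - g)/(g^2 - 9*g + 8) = g/(g - 8)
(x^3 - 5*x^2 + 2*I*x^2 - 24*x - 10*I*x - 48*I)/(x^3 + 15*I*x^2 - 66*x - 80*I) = (x^2 - 5*x - 24)/(x^2 + 13*I*x - 40)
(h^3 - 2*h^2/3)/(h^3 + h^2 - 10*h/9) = 3*h/(3*h + 5)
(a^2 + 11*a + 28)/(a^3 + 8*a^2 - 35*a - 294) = (a + 4)/(a^2 + a - 42)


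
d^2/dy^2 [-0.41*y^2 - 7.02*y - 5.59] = -0.820000000000000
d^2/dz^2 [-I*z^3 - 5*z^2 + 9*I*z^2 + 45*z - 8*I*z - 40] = -6*I*z - 10 + 18*I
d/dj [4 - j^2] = -2*j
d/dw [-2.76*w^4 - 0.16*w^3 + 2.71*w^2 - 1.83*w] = -11.04*w^3 - 0.48*w^2 + 5.42*w - 1.83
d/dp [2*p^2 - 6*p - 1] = 4*p - 6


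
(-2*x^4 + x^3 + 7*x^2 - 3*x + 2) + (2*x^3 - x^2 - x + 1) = -2*x^4 + 3*x^3 + 6*x^2 - 4*x + 3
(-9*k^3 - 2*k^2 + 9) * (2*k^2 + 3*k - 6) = -18*k^5 - 31*k^4 + 48*k^3 + 30*k^2 + 27*k - 54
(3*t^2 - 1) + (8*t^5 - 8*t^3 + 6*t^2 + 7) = 8*t^5 - 8*t^3 + 9*t^2 + 6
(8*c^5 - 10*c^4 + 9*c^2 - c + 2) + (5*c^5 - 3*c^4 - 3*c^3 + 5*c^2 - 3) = 13*c^5 - 13*c^4 - 3*c^3 + 14*c^2 - c - 1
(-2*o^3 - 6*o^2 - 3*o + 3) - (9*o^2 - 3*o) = -2*o^3 - 15*o^2 + 3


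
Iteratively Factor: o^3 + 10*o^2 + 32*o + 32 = (o + 4)*(o^2 + 6*o + 8) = (o + 2)*(o + 4)*(o + 4)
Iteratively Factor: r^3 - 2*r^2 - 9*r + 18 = (r - 3)*(r^2 + r - 6) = (r - 3)*(r + 3)*(r - 2)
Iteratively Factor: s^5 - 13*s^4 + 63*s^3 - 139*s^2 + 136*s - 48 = (s - 3)*(s^4 - 10*s^3 + 33*s^2 - 40*s + 16) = (s - 4)*(s - 3)*(s^3 - 6*s^2 + 9*s - 4) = (s - 4)^2*(s - 3)*(s^2 - 2*s + 1) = (s - 4)^2*(s - 3)*(s - 1)*(s - 1)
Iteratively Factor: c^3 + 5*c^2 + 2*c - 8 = (c + 2)*(c^2 + 3*c - 4) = (c + 2)*(c + 4)*(c - 1)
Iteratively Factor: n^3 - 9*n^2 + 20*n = (n)*(n^2 - 9*n + 20) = n*(n - 4)*(n - 5)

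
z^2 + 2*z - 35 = (z - 5)*(z + 7)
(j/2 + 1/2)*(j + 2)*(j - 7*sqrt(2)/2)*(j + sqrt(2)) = j^4/2 - 5*sqrt(2)*j^3/4 + 3*j^3/2 - 15*sqrt(2)*j^2/4 - 5*j^2/2 - 21*j/2 - 5*sqrt(2)*j/2 - 7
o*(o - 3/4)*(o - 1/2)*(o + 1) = o^4 - o^3/4 - 7*o^2/8 + 3*o/8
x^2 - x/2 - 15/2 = (x - 3)*(x + 5/2)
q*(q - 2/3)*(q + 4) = q^3 + 10*q^2/3 - 8*q/3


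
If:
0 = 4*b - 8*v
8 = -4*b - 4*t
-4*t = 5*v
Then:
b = -16/3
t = 10/3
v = -8/3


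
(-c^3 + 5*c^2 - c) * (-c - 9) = c^4 + 4*c^3 - 44*c^2 + 9*c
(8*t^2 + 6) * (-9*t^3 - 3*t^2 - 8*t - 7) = -72*t^5 - 24*t^4 - 118*t^3 - 74*t^2 - 48*t - 42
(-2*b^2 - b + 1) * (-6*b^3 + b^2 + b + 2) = 12*b^5 + 4*b^4 - 9*b^3 - 4*b^2 - b + 2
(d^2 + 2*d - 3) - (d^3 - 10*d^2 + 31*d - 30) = -d^3 + 11*d^2 - 29*d + 27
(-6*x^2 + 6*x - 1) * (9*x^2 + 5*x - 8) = -54*x^4 + 24*x^3 + 69*x^2 - 53*x + 8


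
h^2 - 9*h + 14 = (h - 7)*(h - 2)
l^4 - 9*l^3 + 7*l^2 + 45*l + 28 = (l - 7)*(l - 4)*(l + 1)^2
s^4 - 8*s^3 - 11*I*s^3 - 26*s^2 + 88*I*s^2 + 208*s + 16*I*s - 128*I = (s - 8)*(s - 8*I)*(s - 2*I)*(s - I)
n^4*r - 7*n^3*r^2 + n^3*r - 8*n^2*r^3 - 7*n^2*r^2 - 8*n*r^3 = n*(n - 8*r)*(n + r)*(n*r + r)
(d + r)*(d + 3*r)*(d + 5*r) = d^3 + 9*d^2*r + 23*d*r^2 + 15*r^3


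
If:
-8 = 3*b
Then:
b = -8/3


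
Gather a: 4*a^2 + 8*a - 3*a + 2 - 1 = 4*a^2 + 5*a + 1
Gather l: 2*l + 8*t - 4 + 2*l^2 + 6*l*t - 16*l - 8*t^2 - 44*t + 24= 2*l^2 + l*(6*t - 14) - 8*t^2 - 36*t + 20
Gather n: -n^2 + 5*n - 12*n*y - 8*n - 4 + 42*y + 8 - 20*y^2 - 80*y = -n^2 + n*(-12*y - 3) - 20*y^2 - 38*y + 4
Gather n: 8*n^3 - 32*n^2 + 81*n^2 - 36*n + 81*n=8*n^3 + 49*n^2 + 45*n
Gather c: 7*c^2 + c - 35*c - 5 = 7*c^2 - 34*c - 5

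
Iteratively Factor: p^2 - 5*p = (p - 5)*(p)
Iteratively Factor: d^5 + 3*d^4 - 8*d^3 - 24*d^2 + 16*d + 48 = (d - 2)*(d^4 + 5*d^3 + 2*d^2 - 20*d - 24) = (d - 2)^2*(d^3 + 7*d^2 + 16*d + 12) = (d - 2)^2*(d + 3)*(d^2 + 4*d + 4) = (d - 2)^2*(d + 2)*(d + 3)*(d + 2)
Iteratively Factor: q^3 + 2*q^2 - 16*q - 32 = (q + 4)*(q^2 - 2*q - 8) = (q - 4)*(q + 4)*(q + 2)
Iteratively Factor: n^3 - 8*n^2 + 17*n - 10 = (n - 2)*(n^2 - 6*n + 5) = (n - 5)*(n - 2)*(n - 1)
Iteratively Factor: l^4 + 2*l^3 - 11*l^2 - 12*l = (l + 1)*(l^3 + l^2 - 12*l) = (l + 1)*(l + 4)*(l^2 - 3*l) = (l - 3)*(l + 1)*(l + 4)*(l)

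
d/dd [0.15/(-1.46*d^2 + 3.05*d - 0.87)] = (0.438*d - 0.4575)/(1.46*d^2 - 3.05*d + 0.87)^2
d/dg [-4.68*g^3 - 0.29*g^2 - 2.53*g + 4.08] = -14.04*g^2 - 0.58*g - 2.53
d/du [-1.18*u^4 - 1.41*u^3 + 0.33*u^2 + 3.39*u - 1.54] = -4.72*u^3 - 4.23*u^2 + 0.66*u + 3.39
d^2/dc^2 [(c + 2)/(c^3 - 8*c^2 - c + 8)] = 2*((c + 2)*(-3*c^2 + 16*c + 1)^2 + (-3*c^2 + 16*c - (c + 2)*(3*c - 8) + 1)*(c^3 - 8*c^2 - c + 8))/(c^3 - 8*c^2 - c + 8)^3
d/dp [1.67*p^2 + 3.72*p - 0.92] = 3.34*p + 3.72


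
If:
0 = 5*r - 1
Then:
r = 1/5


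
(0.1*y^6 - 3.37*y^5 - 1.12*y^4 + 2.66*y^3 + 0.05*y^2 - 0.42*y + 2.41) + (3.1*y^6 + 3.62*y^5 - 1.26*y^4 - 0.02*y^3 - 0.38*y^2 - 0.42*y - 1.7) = 3.2*y^6 + 0.25*y^5 - 2.38*y^4 + 2.64*y^3 - 0.33*y^2 - 0.84*y + 0.71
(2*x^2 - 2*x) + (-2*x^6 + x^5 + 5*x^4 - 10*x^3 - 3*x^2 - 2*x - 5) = -2*x^6 + x^5 + 5*x^4 - 10*x^3 - x^2 - 4*x - 5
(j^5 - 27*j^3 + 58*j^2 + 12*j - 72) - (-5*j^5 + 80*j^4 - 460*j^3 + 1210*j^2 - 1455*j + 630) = 6*j^5 - 80*j^4 + 433*j^3 - 1152*j^2 + 1467*j - 702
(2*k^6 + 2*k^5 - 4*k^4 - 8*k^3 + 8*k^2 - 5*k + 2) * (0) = 0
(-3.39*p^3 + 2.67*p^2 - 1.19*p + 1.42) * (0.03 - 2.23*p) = 7.5597*p^4 - 6.0558*p^3 + 2.7338*p^2 - 3.2023*p + 0.0426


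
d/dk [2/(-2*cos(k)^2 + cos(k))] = 2*(sin(k)/cos(k)^2 - 4*tan(k))/(2*cos(k) - 1)^2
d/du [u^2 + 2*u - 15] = 2*u + 2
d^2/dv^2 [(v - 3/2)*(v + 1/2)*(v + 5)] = 6*v + 8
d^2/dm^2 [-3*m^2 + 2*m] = -6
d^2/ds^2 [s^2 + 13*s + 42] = 2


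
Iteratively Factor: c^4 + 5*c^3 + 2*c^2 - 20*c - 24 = (c - 2)*(c^3 + 7*c^2 + 16*c + 12) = (c - 2)*(c + 2)*(c^2 + 5*c + 6) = (c - 2)*(c + 2)^2*(c + 3)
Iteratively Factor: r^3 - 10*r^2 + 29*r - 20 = (r - 5)*(r^2 - 5*r + 4) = (r - 5)*(r - 1)*(r - 4)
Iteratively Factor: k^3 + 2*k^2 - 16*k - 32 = (k + 4)*(k^2 - 2*k - 8) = (k + 2)*(k + 4)*(k - 4)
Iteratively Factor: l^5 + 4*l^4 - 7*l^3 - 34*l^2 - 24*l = (l)*(l^4 + 4*l^3 - 7*l^2 - 34*l - 24) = l*(l + 1)*(l^3 + 3*l^2 - 10*l - 24) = l*(l + 1)*(l + 4)*(l^2 - l - 6) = l*(l - 3)*(l + 1)*(l + 4)*(l + 2)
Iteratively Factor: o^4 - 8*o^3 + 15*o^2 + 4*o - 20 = (o - 2)*(o^3 - 6*o^2 + 3*o + 10) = (o - 2)*(o + 1)*(o^2 - 7*o + 10) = (o - 5)*(o - 2)*(o + 1)*(o - 2)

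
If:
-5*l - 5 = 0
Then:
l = -1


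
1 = 1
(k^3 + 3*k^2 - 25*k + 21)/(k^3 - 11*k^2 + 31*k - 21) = (k + 7)/(k - 7)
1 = 1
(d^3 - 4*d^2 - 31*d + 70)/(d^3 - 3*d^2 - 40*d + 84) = (d + 5)/(d + 6)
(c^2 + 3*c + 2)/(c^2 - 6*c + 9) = (c^2 + 3*c + 2)/(c^2 - 6*c + 9)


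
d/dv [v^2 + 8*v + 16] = 2*v + 8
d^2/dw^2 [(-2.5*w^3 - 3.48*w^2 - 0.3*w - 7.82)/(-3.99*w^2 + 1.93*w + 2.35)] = (128.655932*w^3 + 1010.784912*w^2 - 261.601644*w + 240.621196)/(63.521199*w^6 - 92.177379*w^5 - 67.649652*w^4 + 101.390813*w^3 + 39.84378*w^2 - 31.975275*w - 12.977875)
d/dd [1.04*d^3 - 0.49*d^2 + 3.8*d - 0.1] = 3.12*d^2 - 0.98*d + 3.8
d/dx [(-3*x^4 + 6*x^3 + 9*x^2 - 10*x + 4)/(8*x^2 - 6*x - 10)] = (-24*x^5 + 51*x^4 + 24*x^3 - 77*x^2 - 122*x + 62)/(2*(16*x^4 - 24*x^3 - 31*x^2 + 30*x + 25))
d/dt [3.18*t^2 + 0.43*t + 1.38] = 6.36*t + 0.43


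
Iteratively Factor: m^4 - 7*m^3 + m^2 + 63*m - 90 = (m - 5)*(m^3 - 2*m^2 - 9*m + 18) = (m - 5)*(m - 2)*(m^2 - 9) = (m - 5)*(m - 3)*(m - 2)*(m + 3)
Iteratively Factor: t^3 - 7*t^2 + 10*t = (t - 5)*(t^2 - 2*t) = t*(t - 5)*(t - 2)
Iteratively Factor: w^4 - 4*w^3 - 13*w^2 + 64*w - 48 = (w - 4)*(w^3 - 13*w + 12) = (w - 4)*(w + 4)*(w^2 - 4*w + 3) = (w - 4)*(w - 3)*(w + 4)*(w - 1)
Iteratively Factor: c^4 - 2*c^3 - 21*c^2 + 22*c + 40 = (c - 2)*(c^3 - 21*c - 20) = (c - 5)*(c - 2)*(c^2 + 5*c + 4) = (c - 5)*(c - 2)*(c + 1)*(c + 4)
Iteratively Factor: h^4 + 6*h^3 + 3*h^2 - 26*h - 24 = (h + 1)*(h^3 + 5*h^2 - 2*h - 24) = (h + 1)*(h + 3)*(h^2 + 2*h - 8) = (h - 2)*(h + 1)*(h + 3)*(h + 4)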